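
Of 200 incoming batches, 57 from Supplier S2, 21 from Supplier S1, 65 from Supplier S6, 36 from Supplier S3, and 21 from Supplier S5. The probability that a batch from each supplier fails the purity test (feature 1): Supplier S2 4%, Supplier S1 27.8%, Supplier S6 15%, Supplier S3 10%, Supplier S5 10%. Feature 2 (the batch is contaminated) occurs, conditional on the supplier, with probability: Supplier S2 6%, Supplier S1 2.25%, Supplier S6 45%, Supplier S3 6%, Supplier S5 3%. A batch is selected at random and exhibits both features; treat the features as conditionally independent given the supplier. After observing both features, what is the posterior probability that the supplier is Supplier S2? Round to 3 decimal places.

0.028

Prior × likelihood for each hypothesis:
  Supplier S2: 0.285 × 0.04 × 0.06 = 0.000684
  Supplier S1: 0.105 × 0.278 × 0.0225 = 0.000656775
  Supplier S6: 0.325 × 0.15 × 0.45 = 0.0219375
  Supplier S3: 0.18 × 0.1 × 0.06 = 0.00108
  Supplier S5: 0.105 × 0.1 × 0.03 = 0.000315
Normalizing constant = 0.024673275.
P(Supplier S2 | evidence) = 0.000684 / 0.024673275 ≈ 0.028.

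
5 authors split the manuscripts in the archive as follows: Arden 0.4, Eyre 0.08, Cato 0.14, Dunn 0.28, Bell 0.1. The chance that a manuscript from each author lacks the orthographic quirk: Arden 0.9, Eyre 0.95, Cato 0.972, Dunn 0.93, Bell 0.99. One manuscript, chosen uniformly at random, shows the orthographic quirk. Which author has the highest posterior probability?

Arden

Taking complements, P(quirk | each) = Arden 0.1, Eyre 0.05, Cato 0.028, Dunn 0.07, Bell 0.01.
By Bayes' rule, posterior ∝ prior × likelihood:
  Arden: 0.4 × 0.1 = 0.04
  Eyre: 0.08 × 0.05 = 0.004
  Cato: 0.14 × 0.028 = 0.00392
  Dunn: 0.28 × 0.07 = 0.0196
  Bell: 0.1 × 0.01 = 0.001
Total = 0.06852.
Largest term belongs to Arden, so Arden is most probable.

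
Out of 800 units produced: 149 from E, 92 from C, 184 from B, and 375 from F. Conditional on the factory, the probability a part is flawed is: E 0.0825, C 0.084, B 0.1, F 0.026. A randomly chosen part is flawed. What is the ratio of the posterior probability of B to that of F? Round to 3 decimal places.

By Bayes' rule, posterior ∝ prior × likelihood:
  E: 0.18625 × 0.0825 = 0.015365625
  C: 0.115 × 0.084 = 0.00966
  B: 0.23 × 0.1 = 0.023
  F: 0.46875 × 0.026 = 0.0121875
Normalizing constant = 0.060213125.
The ratio is 0.023 / 0.0121875 (the normalizer cancels) = 1.887.

1.887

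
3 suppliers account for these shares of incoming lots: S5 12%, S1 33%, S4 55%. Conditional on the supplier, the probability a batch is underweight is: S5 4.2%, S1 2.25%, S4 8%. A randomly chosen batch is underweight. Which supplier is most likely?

Prior × likelihood for each hypothesis:
  S5: 0.12 × 0.042 = 0.00504
  S1: 0.33 × 0.0225 = 0.007425
  S4: 0.55 × 0.08 = 0.044
Sum = 0.056465.
Largest term belongs to S4, so S4 is most probable.

S4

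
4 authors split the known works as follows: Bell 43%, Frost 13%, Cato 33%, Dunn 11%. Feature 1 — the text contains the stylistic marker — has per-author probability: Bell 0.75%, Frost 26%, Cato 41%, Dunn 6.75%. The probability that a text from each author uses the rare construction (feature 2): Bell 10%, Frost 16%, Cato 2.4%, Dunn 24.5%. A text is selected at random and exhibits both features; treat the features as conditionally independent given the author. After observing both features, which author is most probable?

Compute prior × likelihood for every hypothesis:
  Bell: 0.43 × 0.0075 × 0.1 = 0.0003225
  Frost: 0.13 × 0.26 × 0.16 = 0.005408
  Cato: 0.33 × 0.41 × 0.024 = 0.0032472
  Dunn: 0.11 × 0.0675 × 0.245 = 0.001819125
Sum = 0.010796825.
Largest term belongs to Frost, so Frost is most probable.

Frost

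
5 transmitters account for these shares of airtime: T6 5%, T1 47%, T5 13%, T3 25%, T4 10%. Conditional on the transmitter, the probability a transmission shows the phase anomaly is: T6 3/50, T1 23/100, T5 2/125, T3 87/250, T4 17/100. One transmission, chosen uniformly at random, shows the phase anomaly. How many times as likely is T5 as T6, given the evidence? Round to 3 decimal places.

0.693

Unnormalized posteriors (prior × likelihood):
  T6: 0.05 × 0.06 = 0.003
  T1: 0.47 × 0.23 = 0.1081
  T5: 0.13 × 0.016 = 0.00208
  T3: 0.25 × 0.348 = 0.087
  T4: 0.1 × 0.17 = 0.017
Sum = 0.21718.
The ratio is 0.00208 / 0.003 (the normalizer cancels) = 0.693.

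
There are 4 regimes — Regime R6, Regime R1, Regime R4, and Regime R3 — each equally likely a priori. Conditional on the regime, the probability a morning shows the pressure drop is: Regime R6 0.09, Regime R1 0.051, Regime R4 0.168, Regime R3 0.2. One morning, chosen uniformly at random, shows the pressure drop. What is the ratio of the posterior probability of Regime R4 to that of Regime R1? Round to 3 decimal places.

Since the prior is uniform, the posterior is proportional to the likelihood:
  Regime R6: 0.09
  Regime R1: 0.051
  Regime R4: 0.168
  Regime R3: 0.2
Normalizing constant = 0.509.
The ratio is 0.168 / 0.051 (the normalizer cancels) = 3.294.

3.294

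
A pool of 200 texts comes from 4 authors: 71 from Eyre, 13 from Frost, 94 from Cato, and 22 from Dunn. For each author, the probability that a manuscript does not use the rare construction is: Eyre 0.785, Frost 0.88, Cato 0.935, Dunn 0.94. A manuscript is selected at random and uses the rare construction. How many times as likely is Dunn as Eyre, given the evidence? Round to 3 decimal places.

0.086

Taking complements, P(rare-form | each) = Eyre 0.215, Frost 0.12, Cato 0.065, Dunn 0.06.
Compute prior × likelihood for every hypothesis:
  Eyre: 0.355 × 0.215 = 0.076325
  Frost: 0.065 × 0.12 = 0.0078
  Cato: 0.47 × 0.065 = 0.03055
  Dunn: 0.11 × 0.06 = 0.0066
Sum = 0.121275.
The ratio is 0.0066 / 0.076325 (the normalizer cancels) = 0.086.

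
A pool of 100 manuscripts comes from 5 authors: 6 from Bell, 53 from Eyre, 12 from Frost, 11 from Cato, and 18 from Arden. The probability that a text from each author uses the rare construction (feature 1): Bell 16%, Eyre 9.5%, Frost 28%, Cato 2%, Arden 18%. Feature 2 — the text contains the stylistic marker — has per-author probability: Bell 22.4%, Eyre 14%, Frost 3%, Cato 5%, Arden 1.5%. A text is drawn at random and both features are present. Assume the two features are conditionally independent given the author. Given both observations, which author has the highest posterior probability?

Eyre

Compute prior × likelihood for every hypothesis:
  Bell: 0.06 × 0.16 × 0.224 = 0.0021504
  Eyre: 0.53 × 0.095 × 0.14 = 0.007049
  Frost: 0.12 × 0.28 × 0.03 = 0.001008
  Cato: 0.11 × 0.02 × 0.05 = 0.00011
  Arden: 0.18 × 0.18 × 0.015 = 0.000486
Total = 0.0108034.
Largest term belongs to Eyre, so Eyre is most probable.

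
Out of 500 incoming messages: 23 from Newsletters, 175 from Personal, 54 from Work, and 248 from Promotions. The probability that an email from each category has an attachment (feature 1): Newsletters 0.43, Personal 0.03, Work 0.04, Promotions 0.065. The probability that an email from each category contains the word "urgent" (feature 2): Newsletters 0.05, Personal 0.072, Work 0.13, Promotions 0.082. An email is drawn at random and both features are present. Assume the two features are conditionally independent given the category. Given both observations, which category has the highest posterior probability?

Promotions

Unnormalized posteriors (prior × likelihood):
  Newsletters: 0.046 × 0.43 × 0.05 = 0.000989
  Personal: 0.35 × 0.03 × 0.072 = 0.000756
  Work: 0.108 × 0.04 × 0.13 = 0.0005616
  Promotions: 0.496 × 0.065 × 0.082 = 0.00264368
Normalizing constant = 0.00495028.
Largest term belongs to Promotions, so Promotions is most probable.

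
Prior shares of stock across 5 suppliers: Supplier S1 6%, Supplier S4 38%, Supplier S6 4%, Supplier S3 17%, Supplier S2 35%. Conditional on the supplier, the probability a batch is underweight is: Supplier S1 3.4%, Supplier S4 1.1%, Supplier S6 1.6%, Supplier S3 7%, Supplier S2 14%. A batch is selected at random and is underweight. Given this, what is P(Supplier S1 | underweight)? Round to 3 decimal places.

Unnormalized posteriors (prior × likelihood):
  Supplier S1: 0.06 × 0.034 = 0.00204
  Supplier S4: 0.38 × 0.011 = 0.00418
  Supplier S6: 0.04 × 0.016 = 0.00064
  Supplier S3: 0.17 × 0.07 = 0.0119
  Supplier S2: 0.35 × 0.14 = 0.049
Normalizing constant = 0.06776.
P(Supplier S1 | evidence) = 0.00204 / 0.06776 ≈ 0.030.

0.030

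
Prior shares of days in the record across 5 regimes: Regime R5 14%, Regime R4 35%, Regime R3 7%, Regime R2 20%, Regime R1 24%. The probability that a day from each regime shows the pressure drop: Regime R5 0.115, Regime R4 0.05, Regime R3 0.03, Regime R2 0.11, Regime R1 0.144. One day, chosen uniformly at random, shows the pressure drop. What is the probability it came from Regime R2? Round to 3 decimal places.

Unnormalized posteriors (prior × likelihood):
  Regime R5: 0.14 × 0.115 = 0.0161
  Regime R4: 0.35 × 0.05 = 0.0175
  Regime R3: 0.07 × 0.03 = 0.0021
  Regime R2: 0.2 × 0.11 = 0.022
  Regime R1: 0.24 × 0.144 = 0.03456
Sum = 0.09226.
P(Regime R2 | evidence) = 0.022 / 0.09226 ≈ 0.238.

0.238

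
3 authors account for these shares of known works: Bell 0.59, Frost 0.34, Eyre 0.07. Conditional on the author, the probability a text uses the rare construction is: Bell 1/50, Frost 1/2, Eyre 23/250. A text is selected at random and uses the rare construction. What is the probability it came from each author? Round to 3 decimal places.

Bell 0.063, Frost 0.903, Eyre 0.034

Unnormalized posteriors (prior × likelihood):
  Bell: 0.59 × 0.02 = 0.0118
  Frost: 0.34 × 0.5 = 0.17
  Eyre: 0.07 × 0.092 = 0.00644
Sum = 0.18824.
P(Bell | rare-form) = 0.0118/0.18824 ≈ 0.063
P(Frost | rare-form) = 0.17/0.18824 ≈ 0.903
P(Eyre | rare-form) = 0.00644/0.18824 ≈ 0.034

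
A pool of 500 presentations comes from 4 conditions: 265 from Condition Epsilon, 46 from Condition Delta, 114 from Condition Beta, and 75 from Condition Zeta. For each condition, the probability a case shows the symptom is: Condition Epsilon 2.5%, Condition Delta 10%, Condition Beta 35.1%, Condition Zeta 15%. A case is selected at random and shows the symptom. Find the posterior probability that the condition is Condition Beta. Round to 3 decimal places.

Prior × likelihood for each hypothesis:
  Condition Epsilon: 0.53 × 0.025 = 0.01325
  Condition Delta: 0.092 × 0.1 = 0.0092
  Condition Beta: 0.228 × 0.351 = 0.080028
  Condition Zeta: 0.15 × 0.15 = 0.0225
Total = 0.124978.
P(Condition Beta | evidence) = 0.080028 / 0.124978 ≈ 0.640.

0.640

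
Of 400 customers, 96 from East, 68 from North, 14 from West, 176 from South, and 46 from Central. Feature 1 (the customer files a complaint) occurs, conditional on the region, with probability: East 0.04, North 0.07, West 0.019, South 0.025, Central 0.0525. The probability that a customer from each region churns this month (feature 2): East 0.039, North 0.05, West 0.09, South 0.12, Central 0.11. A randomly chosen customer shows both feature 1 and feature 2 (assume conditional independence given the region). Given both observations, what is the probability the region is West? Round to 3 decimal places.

Unnormalized posteriors (prior × likelihood):
  East: 0.24 × 0.04 × 0.039 = 0.0003744
  North: 0.17 × 0.07 × 0.05 = 0.000595
  West: 0.035 × 0.019 × 0.09 = 0.00005985
  South: 0.44 × 0.025 × 0.12 = 0.00132
  Central: 0.115 × 0.0525 × 0.11 = 0.000664125
Normalizing constant = 0.003013375.
P(West | evidence) = 0.00005985 / 0.003013375 ≈ 0.020.

0.020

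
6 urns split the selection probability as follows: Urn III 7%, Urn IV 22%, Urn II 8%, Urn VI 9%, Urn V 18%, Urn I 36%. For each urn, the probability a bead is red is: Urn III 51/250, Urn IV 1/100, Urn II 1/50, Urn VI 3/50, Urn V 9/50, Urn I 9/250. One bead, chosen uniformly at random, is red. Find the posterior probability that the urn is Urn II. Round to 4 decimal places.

By Bayes' rule, posterior ∝ prior × likelihood:
  Urn III: 0.07 × 0.204 = 0.01428
  Urn IV: 0.22 × 0.01 = 0.0022
  Urn II: 0.08 × 0.02 = 0.0016
  Urn VI: 0.09 × 0.06 = 0.0054
  Urn V: 0.18 × 0.18 = 0.0324
  Urn I: 0.36 × 0.036 = 0.01296
Total = 0.06884.
P(Urn II | evidence) = 0.0016 / 0.06884 ≈ 0.0232.

0.0232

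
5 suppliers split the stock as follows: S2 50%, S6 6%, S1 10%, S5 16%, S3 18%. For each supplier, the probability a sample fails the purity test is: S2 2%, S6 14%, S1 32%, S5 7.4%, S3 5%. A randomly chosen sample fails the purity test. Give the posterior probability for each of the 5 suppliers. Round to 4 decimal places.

S2 0.1404, S6 0.1179, S1 0.4492, S5 0.1662, S3 0.1263

Unnormalized posteriors (prior × likelihood):
  S2: 0.5 × 0.02 = 0.01
  S6: 0.06 × 0.14 = 0.0084
  S1: 0.1 × 0.32 = 0.032
  S5: 0.16 × 0.074 = 0.01184
  S3: 0.18 × 0.05 = 0.009
Sum = 0.07124.
P(S2 | off-spec) = 0.01/0.07124 ≈ 0.1404
P(S6 | off-spec) = 0.0084/0.07124 ≈ 0.1179
P(S1 | off-spec) = 0.032/0.07124 ≈ 0.4492
P(S5 | off-spec) = 0.01184/0.07124 ≈ 0.1662
P(S3 | off-spec) = 0.009/0.07124 ≈ 0.1263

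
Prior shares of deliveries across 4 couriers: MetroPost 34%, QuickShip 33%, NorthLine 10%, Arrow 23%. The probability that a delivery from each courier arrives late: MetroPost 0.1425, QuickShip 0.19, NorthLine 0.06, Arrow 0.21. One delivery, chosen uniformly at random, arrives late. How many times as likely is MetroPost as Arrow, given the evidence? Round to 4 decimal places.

Prior × likelihood for each hypothesis:
  MetroPost: 0.34 × 0.1425 = 0.04845
  QuickShip: 0.33 × 0.19 = 0.0627
  NorthLine: 0.1 × 0.06 = 0.006
  Arrow: 0.23 × 0.21 = 0.0483
Sum = 0.16545.
The ratio is 0.04845 / 0.0483 (the normalizer cancels) = 1.0031.

1.0031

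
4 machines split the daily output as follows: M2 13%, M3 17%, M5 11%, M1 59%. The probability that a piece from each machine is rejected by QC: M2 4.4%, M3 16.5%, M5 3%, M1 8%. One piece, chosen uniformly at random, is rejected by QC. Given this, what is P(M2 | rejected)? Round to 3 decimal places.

0.068

Compute prior × likelihood for every hypothesis:
  M2: 0.13 × 0.044 = 0.00572
  M3: 0.17 × 0.165 = 0.02805
  M5: 0.11 × 0.03 = 0.0033
  M1: 0.59 × 0.08 = 0.0472
Total = 0.08427.
P(M2 | evidence) = 0.00572 / 0.08427 ≈ 0.068.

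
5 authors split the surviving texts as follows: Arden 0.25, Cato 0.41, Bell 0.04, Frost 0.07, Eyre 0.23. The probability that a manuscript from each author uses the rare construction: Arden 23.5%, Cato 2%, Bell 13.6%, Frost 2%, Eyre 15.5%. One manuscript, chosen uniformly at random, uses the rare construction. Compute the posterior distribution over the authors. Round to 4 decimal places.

Arden 0.5368, Cato 0.0749, Bell 0.0497, Frost 0.0128, Eyre 0.3257

Unnormalized posteriors (prior × likelihood):
  Arden: 0.25 × 0.235 = 0.05875
  Cato: 0.41 × 0.02 = 0.0082
  Bell: 0.04 × 0.136 = 0.00544
  Frost: 0.07 × 0.02 = 0.0014
  Eyre: 0.23 × 0.155 = 0.03565
Normalizing constant = 0.10944.
P(Arden | rare-form) = 0.05875/0.10944 ≈ 0.5368
P(Cato | rare-form) = 0.0082/0.10944 ≈ 0.0749
P(Bell | rare-form) = 0.00544/0.10944 ≈ 0.0497
P(Frost | rare-form) = 0.0014/0.10944 ≈ 0.0128
P(Eyre | rare-form) = 0.03565/0.10944 ≈ 0.3257
(Check: 0.5368+0.0749+0.0497+0.0128+0.3257 = 0.9999.)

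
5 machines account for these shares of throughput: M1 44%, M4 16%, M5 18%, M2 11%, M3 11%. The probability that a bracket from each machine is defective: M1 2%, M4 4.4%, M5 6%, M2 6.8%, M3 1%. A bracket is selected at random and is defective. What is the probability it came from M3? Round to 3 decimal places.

0.031

Compute prior × likelihood for every hypothesis:
  M1: 0.44 × 0.02 = 0.0088
  M4: 0.16 × 0.044 = 0.00704
  M5: 0.18 × 0.06 = 0.0108
  M2: 0.11 × 0.068 = 0.00748
  M3: 0.11 × 0.01 = 0.0011
Total = 0.03522.
P(M3 | evidence) = 0.0011 / 0.03522 ≈ 0.031.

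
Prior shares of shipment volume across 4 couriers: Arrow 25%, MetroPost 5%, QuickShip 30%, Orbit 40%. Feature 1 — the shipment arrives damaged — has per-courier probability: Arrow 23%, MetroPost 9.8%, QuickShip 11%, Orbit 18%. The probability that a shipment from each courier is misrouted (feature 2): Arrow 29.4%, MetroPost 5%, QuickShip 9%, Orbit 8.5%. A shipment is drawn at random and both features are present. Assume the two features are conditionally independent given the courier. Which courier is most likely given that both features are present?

Arrow

Prior × likelihood for each hypothesis:
  Arrow: 0.25 × 0.23 × 0.294 = 0.016905
  MetroPost: 0.05 × 0.098 × 0.05 = 0.000245
  QuickShip: 0.3 × 0.11 × 0.09 = 0.00297
  Orbit: 0.4 × 0.18 × 0.085 = 0.00612
Total = 0.02624.
Largest term belongs to Arrow, so Arrow is most probable.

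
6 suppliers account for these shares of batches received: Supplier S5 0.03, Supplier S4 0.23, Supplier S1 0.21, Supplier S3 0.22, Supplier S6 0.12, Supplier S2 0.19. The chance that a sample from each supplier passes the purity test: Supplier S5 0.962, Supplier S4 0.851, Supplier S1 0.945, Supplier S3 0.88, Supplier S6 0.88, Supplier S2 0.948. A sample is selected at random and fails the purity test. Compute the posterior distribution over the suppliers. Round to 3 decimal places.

Supplier S5 0.012, Supplier S4 0.351, Supplier S1 0.118, Supplier S3 0.270, Supplier S6 0.147, Supplier S2 0.101

Taking complements, P(off-spec | each) = Supplier S5 0.038, Supplier S4 0.149, Supplier S1 0.055, Supplier S3 0.12, Supplier S6 0.12, Supplier S2 0.052.
Compute prior × likelihood for every hypothesis:
  Supplier S5: 0.03 × 0.038 = 0.00114
  Supplier S4: 0.23 × 0.149 = 0.03427
  Supplier S1: 0.21 × 0.055 = 0.01155
  Supplier S3: 0.22 × 0.12 = 0.0264
  Supplier S6: 0.12 × 0.12 = 0.0144
  Supplier S2: 0.19 × 0.052 = 0.00988
Sum = 0.09764.
P(Supplier S5 | off-spec) = 0.00114/0.09764 ≈ 0.012
P(Supplier S4 | off-spec) = 0.03427/0.09764 ≈ 0.351
P(Supplier S1 | off-spec) = 0.01155/0.09764 ≈ 0.118
P(Supplier S3 | off-spec) = 0.0264/0.09764 ≈ 0.270
P(Supplier S6 | off-spec) = 0.0144/0.09764 ≈ 0.147
P(Supplier S2 | off-spec) = 0.00988/0.09764 ≈ 0.101
(Check: 0.012+0.351+0.118+0.270+0.147+0.101 = 0.999.)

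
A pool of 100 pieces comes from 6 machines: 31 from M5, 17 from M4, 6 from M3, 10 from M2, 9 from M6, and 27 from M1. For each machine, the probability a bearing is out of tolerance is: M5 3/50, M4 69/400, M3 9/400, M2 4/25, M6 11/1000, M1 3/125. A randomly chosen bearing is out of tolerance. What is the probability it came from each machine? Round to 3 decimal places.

Unnormalized posteriors (prior × likelihood):
  M5: 0.31 × 0.06 = 0.0186
  M4: 0.17 × 0.1725 = 0.029325
  M3: 0.06 × 0.0225 = 0.00135
  M2: 0.1 × 0.16 = 0.016
  M6: 0.09 × 0.011 = 0.00099
  M1: 0.27 × 0.024 = 0.00648
Sum = 0.072745.
P(M5 | oversize) = 0.0186/0.072745 ≈ 0.256
P(M4 | oversize) = 0.029325/0.072745 ≈ 0.403
P(M3 | oversize) = 0.00135/0.072745 ≈ 0.019
P(M2 | oversize) = 0.016/0.072745 ≈ 0.220
P(M6 | oversize) = 0.00099/0.072745 ≈ 0.014
P(M1 | oversize) = 0.00648/0.072745 ≈ 0.089
(Check: 0.256+0.403+0.019+0.220+0.014+0.089 = 1.001.)

M5 0.256, M4 0.403, M3 0.019, M2 0.220, M6 0.014, M1 0.089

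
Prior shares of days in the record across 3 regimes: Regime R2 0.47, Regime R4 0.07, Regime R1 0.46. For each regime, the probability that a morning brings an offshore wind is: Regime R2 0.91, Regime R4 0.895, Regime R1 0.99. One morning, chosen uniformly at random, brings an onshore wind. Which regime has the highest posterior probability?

Taking complements, P(onshore | each) = Regime R2 0.09, Regime R4 0.105, Regime R1 0.01.
Unnormalized posteriors (prior × likelihood):
  Regime R2: 0.47 × 0.09 = 0.0423
  Regime R4: 0.07 × 0.105 = 0.00735
  Regime R1: 0.46 × 0.01 = 0.0046
Sum = 0.05425.
Largest term belongs to Regime R2, so Regime R2 is most probable.

Regime R2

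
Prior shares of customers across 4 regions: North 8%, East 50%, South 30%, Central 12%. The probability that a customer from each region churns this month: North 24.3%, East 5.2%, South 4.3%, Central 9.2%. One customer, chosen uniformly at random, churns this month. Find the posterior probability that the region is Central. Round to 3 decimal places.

Unnormalized posteriors (prior × likelihood):
  North: 0.08 × 0.243 = 0.01944
  East: 0.5 × 0.052 = 0.026
  South: 0.3 × 0.043 = 0.0129
  Central: 0.12 × 0.092 = 0.01104
Normalizing constant = 0.06938.
P(Central | evidence) = 0.01104 / 0.06938 ≈ 0.159.

0.159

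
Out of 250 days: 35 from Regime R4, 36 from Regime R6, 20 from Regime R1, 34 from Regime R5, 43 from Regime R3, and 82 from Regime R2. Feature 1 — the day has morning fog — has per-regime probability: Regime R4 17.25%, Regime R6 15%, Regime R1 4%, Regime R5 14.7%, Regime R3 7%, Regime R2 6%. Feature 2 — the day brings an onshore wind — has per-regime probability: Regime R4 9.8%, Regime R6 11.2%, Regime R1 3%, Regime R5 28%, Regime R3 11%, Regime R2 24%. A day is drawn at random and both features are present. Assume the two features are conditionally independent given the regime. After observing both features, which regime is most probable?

Regime R5

Unnormalized posteriors (prior × likelihood):
  Regime R4: 0.14 × 0.1725 × 0.098 = 0.0023667
  Regime R6: 0.144 × 0.15 × 0.112 = 0.0024192
  Regime R1: 0.08 × 0.04 × 0.03 = 0.000096
  Regime R5: 0.136 × 0.147 × 0.28 = 0.00559776
  Regime R3: 0.172 × 0.07 × 0.11 = 0.0013244
  Regime R2: 0.328 × 0.06 × 0.24 = 0.0047232
Total = 0.01652726.
Largest term belongs to Regime R5, so Regime R5 is most probable.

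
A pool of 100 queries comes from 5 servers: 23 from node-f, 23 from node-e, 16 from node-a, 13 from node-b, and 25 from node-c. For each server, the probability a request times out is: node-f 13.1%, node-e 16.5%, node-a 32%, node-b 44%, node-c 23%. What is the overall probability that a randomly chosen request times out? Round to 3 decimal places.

0.234

Compute prior × likelihood for every hypothesis:
  node-f: 0.23 × 0.131 = 0.03013
  node-e: 0.23 × 0.165 = 0.03795
  node-a: 0.16 × 0.32 = 0.0512
  node-b: 0.13 × 0.44 = 0.0572
  node-c: 0.25 × 0.23 = 0.0575
P(timeout) = 0.03013 + 0.03795 + 0.0512 + 0.0572 + 0.0575 = 0.23398 → 0.234.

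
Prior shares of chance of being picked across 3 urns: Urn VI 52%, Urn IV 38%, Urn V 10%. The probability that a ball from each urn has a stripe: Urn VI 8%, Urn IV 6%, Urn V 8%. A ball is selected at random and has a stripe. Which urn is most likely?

Unnormalized posteriors (prior × likelihood):
  Urn VI: 0.52 × 0.08 = 0.0416
  Urn IV: 0.38 × 0.06 = 0.0228
  Urn V: 0.1 × 0.08 = 0.008
Sum = 0.0724.
Largest term belongs to Urn VI, so Urn VI is most probable.

Urn VI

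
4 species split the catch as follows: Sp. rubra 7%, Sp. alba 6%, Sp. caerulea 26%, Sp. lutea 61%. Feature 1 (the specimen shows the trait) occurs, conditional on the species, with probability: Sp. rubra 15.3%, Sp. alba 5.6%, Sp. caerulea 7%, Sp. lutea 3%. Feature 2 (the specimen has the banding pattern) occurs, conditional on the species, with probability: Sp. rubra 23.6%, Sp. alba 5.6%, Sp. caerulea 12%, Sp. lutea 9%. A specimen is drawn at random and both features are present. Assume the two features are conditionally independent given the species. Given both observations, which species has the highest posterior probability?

Sp. rubra

Unnormalized posteriors (prior × likelihood):
  Sp. rubra: 0.07 × 0.153 × 0.236 = 0.00252756
  Sp. alba: 0.06 × 0.056 × 0.056 = 0.00018816
  Sp. caerulea: 0.26 × 0.07 × 0.12 = 0.002184
  Sp. lutea: 0.61 × 0.03 × 0.09 = 0.001647
Normalizing constant = 0.00654672.
Largest term belongs to Sp. rubra, so Sp. rubra is most probable.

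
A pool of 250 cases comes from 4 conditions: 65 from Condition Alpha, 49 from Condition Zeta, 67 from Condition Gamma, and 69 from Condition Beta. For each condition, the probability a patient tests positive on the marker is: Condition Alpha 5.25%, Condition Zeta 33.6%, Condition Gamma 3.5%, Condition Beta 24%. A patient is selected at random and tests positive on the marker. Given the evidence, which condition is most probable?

By Bayes' rule, posterior ∝ prior × likelihood:
  Condition Alpha: 0.26 × 0.0525 = 0.01365
  Condition Zeta: 0.196 × 0.336 = 0.065856
  Condition Gamma: 0.268 × 0.035 = 0.00938
  Condition Beta: 0.276 × 0.24 = 0.06624
Total = 0.155126.
Largest term belongs to Condition Beta, so Condition Beta is most probable.

Condition Beta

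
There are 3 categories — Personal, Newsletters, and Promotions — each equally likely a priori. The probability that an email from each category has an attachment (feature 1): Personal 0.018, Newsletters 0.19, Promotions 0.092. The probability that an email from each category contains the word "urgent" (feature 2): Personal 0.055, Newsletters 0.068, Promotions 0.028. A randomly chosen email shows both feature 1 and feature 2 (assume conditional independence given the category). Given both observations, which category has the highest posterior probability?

Since the prior is uniform, the posterior is proportional to the likelihood:
  Personal: 0.018 × 0.055 = 0.00099
  Newsletters: 0.19 × 0.068 = 0.01292
  Promotions: 0.092 × 0.028 = 0.002576
Sum = 0.016486.
Largest term belongs to Newsletters, so Newsletters is most probable.

Newsletters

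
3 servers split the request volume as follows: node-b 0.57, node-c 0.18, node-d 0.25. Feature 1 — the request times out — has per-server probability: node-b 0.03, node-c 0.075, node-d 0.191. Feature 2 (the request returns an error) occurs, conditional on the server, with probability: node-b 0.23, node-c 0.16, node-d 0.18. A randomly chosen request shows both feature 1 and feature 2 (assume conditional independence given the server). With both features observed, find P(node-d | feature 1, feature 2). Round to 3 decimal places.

0.585

By Bayes' rule, posterior ∝ prior × likelihood:
  node-b: 0.57 × 0.03 × 0.23 = 0.003933
  node-c: 0.18 × 0.075 × 0.16 = 0.00216
  node-d: 0.25 × 0.191 × 0.18 = 0.008595
Total = 0.014688.
P(node-d | evidence) = 0.008595 / 0.014688 ≈ 0.585.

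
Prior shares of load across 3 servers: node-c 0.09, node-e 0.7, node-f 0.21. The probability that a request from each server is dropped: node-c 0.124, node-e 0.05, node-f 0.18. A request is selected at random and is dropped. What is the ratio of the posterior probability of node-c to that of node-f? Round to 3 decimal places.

Unnormalized posteriors (prior × likelihood):
  node-c: 0.09 × 0.124 = 0.01116
  node-e: 0.7 × 0.05 = 0.035
  node-f: 0.21 × 0.18 = 0.0378
Total = 0.08396.
The ratio is 0.01116 / 0.0378 (the normalizer cancels) = 0.295.

0.295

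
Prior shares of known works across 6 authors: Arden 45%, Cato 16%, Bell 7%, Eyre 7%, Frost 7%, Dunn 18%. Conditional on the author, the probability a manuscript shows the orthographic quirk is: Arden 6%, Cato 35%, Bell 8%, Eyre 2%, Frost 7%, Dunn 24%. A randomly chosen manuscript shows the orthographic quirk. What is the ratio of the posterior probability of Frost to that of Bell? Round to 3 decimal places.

By Bayes' rule, posterior ∝ prior × likelihood:
  Arden: 0.45 × 0.06 = 0.027
  Cato: 0.16 × 0.35 = 0.056
  Bell: 0.07 × 0.08 = 0.0056
  Eyre: 0.07 × 0.02 = 0.0014
  Frost: 0.07 × 0.07 = 0.0049
  Dunn: 0.18 × 0.24 = 0.0432
Total = 0.1381.
The ratio is 0.0049 / 0.0056 (the normalizer cancels) = 0.875.

0.875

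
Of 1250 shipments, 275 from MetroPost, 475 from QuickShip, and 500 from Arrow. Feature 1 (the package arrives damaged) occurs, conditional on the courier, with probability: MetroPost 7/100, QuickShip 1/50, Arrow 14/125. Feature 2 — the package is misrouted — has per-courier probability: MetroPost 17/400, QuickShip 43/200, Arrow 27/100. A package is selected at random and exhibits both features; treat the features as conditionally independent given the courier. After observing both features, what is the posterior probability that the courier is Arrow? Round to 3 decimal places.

Unnormalized posteriors (prior × likelihood):
  MetroPost: 0.22 × 0.07 × 0.0425 = 0.0006545
  QuickShip: 0.38 × 0.02 × 0.215 = 0.001634
  Arrow: 0.4 × 0.112 × 0.27 = 0.012096
Total = 0.0143845.
P(Arrow | evidence) = 0.012096 / 0.0143845 ≈ 0.841.

0.841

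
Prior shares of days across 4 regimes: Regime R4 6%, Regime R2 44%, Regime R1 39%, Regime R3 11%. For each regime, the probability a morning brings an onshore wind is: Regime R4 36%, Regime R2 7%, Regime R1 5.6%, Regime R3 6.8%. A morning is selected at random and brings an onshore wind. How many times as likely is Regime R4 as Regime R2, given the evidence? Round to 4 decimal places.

Compute prior × likelihood for every hypothesis:
  Regime R4: 0.06 × 0.36 = 0.0216
  Regime R2: 0.44 × 0.07 = 0.0308
  Regime R1: 0.39 × 0.056 = 0.02184
  Regime R3: 0.11 × 0.068 = 0.00748
Total = 0.08172.
The ratio is 0.0216 / 0.0308 (the normalizer cancels) = 0.7013.

0.7013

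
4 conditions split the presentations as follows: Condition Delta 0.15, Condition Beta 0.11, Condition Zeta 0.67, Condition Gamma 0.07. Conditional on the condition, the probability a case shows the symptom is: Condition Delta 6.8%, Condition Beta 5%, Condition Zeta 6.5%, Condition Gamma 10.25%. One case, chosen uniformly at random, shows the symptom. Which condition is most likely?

Unnormalized posteriors (prior × likelihood):
  Condition Delta: 0.15 × 0.068 = 0.0102
  Condition Beta: 0.11 × 0.05 = 0.0055
  Condition Zeta: 0.67 × 0.065 = 0.04355
  Condition Gamma: 0.07 × 0.1025 = 0.007175
Sum = 0.066425.
Largest term belongs to Condition Zeta, so Condition Zeta is most probable.

Condition Zeta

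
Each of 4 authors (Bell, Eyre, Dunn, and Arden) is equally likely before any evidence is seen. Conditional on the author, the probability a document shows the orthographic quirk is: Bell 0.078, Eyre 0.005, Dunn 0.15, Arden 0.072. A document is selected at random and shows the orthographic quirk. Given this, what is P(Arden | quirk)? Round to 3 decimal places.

0.236

Since the prior is uniform, the posterior is proportional to the likelihood:
  Bell: 0.078
  Eyre: 0.005
  Dunn: 0.15
  Arden: 0.072
Normalizing constant = 0.305.
P(Arden | evidence) = 0.072 / 0.305 ≈ 0.236.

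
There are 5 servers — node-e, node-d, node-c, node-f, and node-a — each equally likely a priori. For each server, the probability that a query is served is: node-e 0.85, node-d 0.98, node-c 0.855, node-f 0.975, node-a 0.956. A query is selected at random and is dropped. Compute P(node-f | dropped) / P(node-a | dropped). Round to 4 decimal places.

0.5682

Taking complements, P(dropped | each) = node-e 0.15, node-d 0.02, node-c 0.145, node-f 0.025, node-a 0.044.
Since the prior is uniform, the posterior is proportional to the likelihood:
  node-e: 0.15
  node-d: 0.02
  node-c: 0.145
  node-f: 0.025
  node-a: 0.044
Sum = 0.384.
The ratio is 0.025 / 0.044 (the normalizer cancels) = 0.5682.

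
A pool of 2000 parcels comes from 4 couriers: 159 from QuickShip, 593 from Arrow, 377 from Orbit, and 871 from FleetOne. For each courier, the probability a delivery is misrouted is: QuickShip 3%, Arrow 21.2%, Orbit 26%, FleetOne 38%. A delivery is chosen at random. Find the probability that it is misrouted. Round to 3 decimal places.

0.280

Prior × likelihood for each hypothesis:
  QuickShip: 0.0795 × 0.03 = 0.002385
  Arrow: 0.2965 × 0.212 = 0.062858
  Orbit: 0.1885 × 0.26 = 0.04901
  FleetOne: 0.4355 × 0.38 = 0.16549
P(misrouted) = 0.002385 + 0.062858 + 0.04901 + 0.16549 = 0.279743 → 0.280.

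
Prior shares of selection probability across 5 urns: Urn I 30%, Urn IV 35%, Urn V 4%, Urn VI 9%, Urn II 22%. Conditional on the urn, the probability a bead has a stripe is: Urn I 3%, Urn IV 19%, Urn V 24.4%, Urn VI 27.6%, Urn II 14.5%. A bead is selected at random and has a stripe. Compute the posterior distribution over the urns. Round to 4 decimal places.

Urn I 0.0634, Urn IV 0.4683, Urn V 0.0687, Urn VI 0.1749, Urn II 0.2246

Unnormalized posteriors (prior × likelihood):
  Urn I: 0.3 × 0.03 = 0.009
  Urn IV: 0.35 × 0.19 = 0.0665
  Urn V: 0.04 × 0.244 = 0.00976
  Urn VI: 0.09 × 0.276 = 0.02484
  Urn II: 0.22 × 0.145 = 0.0319
Normalizing constant = 0.142.
P(Urn I | striped) = 0.009/0.142 ≈ 0.0634
P(Urn IV | striped) = 0.0665/0.142 ≈ 0.4683
P(Urn V | striped) = 0.00976/0.142 ≈ 0.0687
P(Urn VI | striped) = 0.02484/0.142 ≈ 0.1749
P(Urn II | striped) = 0.0319/0.142 ≈ 0.2246
(Check: 0.0634+0.4683+0.0687+0.1749+0.2246 = 0.9999.)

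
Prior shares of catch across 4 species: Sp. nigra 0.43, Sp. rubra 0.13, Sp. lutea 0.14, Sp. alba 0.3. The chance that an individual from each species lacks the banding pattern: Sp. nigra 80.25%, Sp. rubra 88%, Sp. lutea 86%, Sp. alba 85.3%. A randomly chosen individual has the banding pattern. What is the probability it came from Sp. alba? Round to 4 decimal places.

Taking complements, P(banded | each) = Sp. nigra 0.1975, Sp. rubra 0.12, Sp. lutea 0.14, Sp. alba 0.147.
Unnormalized posteriors (prior × likelihood):
  Sp. nigra: 0.43 × 0.1975 = 0.084925
  Sp. rubra: 0.13 × 0.12 = 0.0156
  Sp. lutea: 0.14 × 0.14 = 0.0196
  Sp. alba: 0.3 × 0.147 = 0.0441
Total = 0.164225.
P(Sp. alba | evidence) = 0.0441 / 0.164225 ≈ 0.2685.

0.2685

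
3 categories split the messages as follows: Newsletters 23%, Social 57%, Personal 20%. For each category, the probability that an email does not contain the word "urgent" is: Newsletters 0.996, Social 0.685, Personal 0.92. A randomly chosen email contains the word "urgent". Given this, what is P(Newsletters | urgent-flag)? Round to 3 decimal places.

Taking complements, P(urgent-flag | each) = Newsletters 0.004, Social 0.315, Personal 0.08.
Prior × likelihood for each hypothesis:
  Newsletters: 0.23 × 0.004 = 0.00092
  Social: 0.57 × 0.315 = 0.17955
  Personal: 0.2 × 0.08 = 0.016
Sum = 0.19647.
P(Newsletters | evidence) = 0.00092 / 0.19647 ≈ 0.005.

0.005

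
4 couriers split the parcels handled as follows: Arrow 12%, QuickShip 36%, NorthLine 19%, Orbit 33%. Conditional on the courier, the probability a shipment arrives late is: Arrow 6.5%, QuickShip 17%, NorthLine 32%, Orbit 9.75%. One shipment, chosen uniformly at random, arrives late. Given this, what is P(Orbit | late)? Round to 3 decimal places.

Prior × likelihood for each hypothesis:
  Arrow: 0.12 × 0.065 = 0.0078
  QuickShip: 0.36 × 0.17 = 0.0612
  NorthLine: 0.19 × 0.32 = 0.0608
  Orbit: 0.33 × 0.0975 = 0.032175
Normalizing constant = 0.161975.
P(Orbit | evidence) = 0.032175 / 0.161975 ≈ 0.199.

0.199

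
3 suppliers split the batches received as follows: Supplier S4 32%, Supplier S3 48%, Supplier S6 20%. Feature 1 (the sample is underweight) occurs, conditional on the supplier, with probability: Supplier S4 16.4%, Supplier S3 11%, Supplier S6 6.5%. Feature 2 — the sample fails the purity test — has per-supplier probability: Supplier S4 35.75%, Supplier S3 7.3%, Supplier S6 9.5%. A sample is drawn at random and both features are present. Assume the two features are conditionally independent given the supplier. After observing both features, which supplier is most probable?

Compute prior × likelihood for every hypothesis:
  Supplier S4: 0.32 × 0.164 × 0.3575 = 0.0187616
  Supplier S3: 0.48 × 0.11 × 0.073 = 0.0038544
  Supplier S6: 0.2 × 0.065 × 0.095 = 0.001235
Sum = 0.023851.
Largest term belongs to Supplier S4, so Supplier S4 is most probable.

Supplier S4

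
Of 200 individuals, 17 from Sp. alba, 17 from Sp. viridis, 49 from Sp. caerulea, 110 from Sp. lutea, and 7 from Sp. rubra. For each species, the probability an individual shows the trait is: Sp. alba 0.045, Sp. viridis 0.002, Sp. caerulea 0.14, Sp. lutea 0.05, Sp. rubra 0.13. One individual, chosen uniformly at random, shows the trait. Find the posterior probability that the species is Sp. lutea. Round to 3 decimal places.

0.391

Unnormalized posteriors (prior × likelihood):
  Sp. alba: 0.085 × 0.045 = 0.003825
  Sp. viridis: 0.085 × 0.002 = 0.00017
  Sp. caerulea: 0.245 × 0.14 = 0.0343
  Sp. lutea: 0.55 × 0.05 = 0.0275
  Sp. rubra: 0.035 × 0.13 = 0.00455
Total = 0.070345.
P(Sp. lutea | evidence) = 0.0275 / 0.070345 ≈ 0.391.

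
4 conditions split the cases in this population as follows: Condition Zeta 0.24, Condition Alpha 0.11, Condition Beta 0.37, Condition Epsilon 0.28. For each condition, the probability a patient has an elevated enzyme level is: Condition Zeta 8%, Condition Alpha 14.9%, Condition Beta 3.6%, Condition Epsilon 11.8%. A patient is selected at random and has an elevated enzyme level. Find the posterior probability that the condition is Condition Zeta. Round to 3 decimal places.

0.234

Unnormalized posteriors (prior × likelihood):
  Condition Zeta: 0.24 × 0.08 = 0.0192
  Condition Alpha: 0.11 × 0.149 = 0.01639
  Condition Beta: 0.37 × 0.036 = 0.01332
  Condition Epsilon: 0.28 × 0.118 = 0.03304
Sum = 0.08195.
P(Condition Zeta | evidence) = 0.0192 / 0.08195 ≈ 0.234.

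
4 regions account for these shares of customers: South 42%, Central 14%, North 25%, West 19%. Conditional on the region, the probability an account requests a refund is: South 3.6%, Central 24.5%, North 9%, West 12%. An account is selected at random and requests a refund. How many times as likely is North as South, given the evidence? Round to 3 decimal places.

Unnormalized posteriors (prior × likelihood):
  South: 0.42 × 0.036 = 0.01512
  Central: 0.14 × 0.245 = 0.0343
  North: 0.25 × 0.09 = 0.0225
  West: 0.19 × 0.12 = 0.0228
Sum = 0.09472.
The ratio is 0.0225 / 0.01512 (the normalizer cancels) = 1.488.

1.488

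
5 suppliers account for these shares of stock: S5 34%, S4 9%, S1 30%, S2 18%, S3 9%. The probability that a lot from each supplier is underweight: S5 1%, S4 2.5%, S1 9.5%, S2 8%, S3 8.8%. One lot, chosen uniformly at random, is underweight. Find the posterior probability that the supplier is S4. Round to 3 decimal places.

Unnormalized posteriors (prior × likelihood):
  S5: 0.34 × 0.01 = 0.0034
  S4: 0.09 × 0.025 = 0.00225
  S1: 0.3 × 0.095 = 0.0285
  S2: 0.18 × 0.08 = 0.0144
  S3: 0.09 × 0.088 = 0.00792
Sum = 0.05647.
P(S4 | evidence) = 0.00225 / 0.05647 ≈ 0.040.

0.040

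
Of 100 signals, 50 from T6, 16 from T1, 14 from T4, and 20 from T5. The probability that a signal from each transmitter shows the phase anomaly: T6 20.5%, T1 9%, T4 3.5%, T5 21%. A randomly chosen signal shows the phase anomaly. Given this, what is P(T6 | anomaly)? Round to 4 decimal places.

Prior × likelihood for each hypothesis:
  T6: 0.5 × 0.205 = 0.1025
  T1: 0.16 × 0.09 = 0.0144
  T4: 0.14 × 0.035 = 0.0049
  T5: 0.2 × 0.21 = 0.042
Normalizing constant = 0.1638.
P(T6 | evidence) = 0.1025 / 0.1638 ≈ 0.6258.

0.6258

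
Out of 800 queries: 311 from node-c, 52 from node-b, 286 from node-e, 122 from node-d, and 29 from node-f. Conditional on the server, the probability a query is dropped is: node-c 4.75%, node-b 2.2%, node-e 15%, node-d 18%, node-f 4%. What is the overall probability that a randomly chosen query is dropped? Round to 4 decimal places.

0.1024

By Bayes' rule, posterior ∝ prior × likelihood:
  node-c: 0.38875 × 0.0475 = 0.018465625
  node-b: 0.065 × 0.022 = 0.00143
  node-e: 0.3575 × 0.15 = 0.053625
  node-d: 0.1525 × 0.18 = 0.02745
  node-f: 0.03625 × 0.04 = 0.00145
P(dropped) = 0.018465625 + 0.00143 + 0.053625 + 0.02745 + 0.00145 = 0.102420625 → 0.1024.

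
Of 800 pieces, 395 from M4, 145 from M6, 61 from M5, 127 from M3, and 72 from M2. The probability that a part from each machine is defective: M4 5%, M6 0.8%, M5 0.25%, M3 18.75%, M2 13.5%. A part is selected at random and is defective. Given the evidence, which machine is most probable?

Compute prior × likelihood for every hypothesis:
  M4: 0.49375 × 0.05 = 0.0246875
  M6: 0.18125 × 0.008 = 0.00145
  M5: 0.07625 × 0.0025 = 0.000190625
  M3: 0.15875 × 0.1875 = 0.029765625
  M2: 0.09 × 0.135 = 0.01215
Sum = 0.06824375.
Largest term belongs to M3, so M3 is most probable.

M3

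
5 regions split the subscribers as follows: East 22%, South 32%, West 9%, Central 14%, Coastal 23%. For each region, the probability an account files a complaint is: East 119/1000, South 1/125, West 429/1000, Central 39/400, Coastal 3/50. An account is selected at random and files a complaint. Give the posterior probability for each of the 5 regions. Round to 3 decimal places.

Prior × likelihood for each hypothesis:
  East: 0.22 × 0.119 = 0.02618
  South: 0.32 × 0.008 = 0.00256
  West: 0.09 × 0.429 = 0.03861
  Central: 0.14 × 0.0975 = 0.01365
  Coastal: 0.23 × 0.06 = 0.0138
Sum = 0.0948.
P(East | complaint) = 0.02618/0.0948 ≈ 0.276
P(South | complaint) = 0.00256/0.0948 ≈ 0.027
P(West | complaint) = 0.03861/0.0948 ≈ 0.407
P(Central | complaint) = 0.01365/0.0948 ≈ 0.144
P(Coastal | complaint) = 0.0138/0.0948 ≈ 0.146
(Check: 0.276+0.027+0.407+0.144+0.146 = 1.000.)

East 0.276, South 0.027, West 0.407, Central 0.144, Coastal 0.146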